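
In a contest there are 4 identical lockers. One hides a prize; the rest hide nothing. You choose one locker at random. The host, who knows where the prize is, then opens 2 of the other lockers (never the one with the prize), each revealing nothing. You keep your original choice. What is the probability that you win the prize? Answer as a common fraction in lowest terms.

1/4

The host can always open 2 empty lockers regardless of your choice, so the reveals give no information about your original locker.
P(win by staying) = 1/4.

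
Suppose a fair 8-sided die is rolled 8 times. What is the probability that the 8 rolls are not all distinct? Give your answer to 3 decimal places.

0.998

P(all 8 different) = 8/8 · 7/8 · ··· · 1/8 ≈ 0.002.
P(at least two equal) = 1 − 0.002 = 0.998.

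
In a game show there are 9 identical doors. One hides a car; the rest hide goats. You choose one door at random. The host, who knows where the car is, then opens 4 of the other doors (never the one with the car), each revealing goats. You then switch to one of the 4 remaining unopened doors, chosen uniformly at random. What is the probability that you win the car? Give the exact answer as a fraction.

Your original door holds the car with probability 1/9, so the other 8 collectively hold it with probability 8/9.
The host can always find 4 empty doors to open, so the reveals don't change that 8/9; it is now spread over the 4 remaining unopened doors.
P(win by switching) = (8/9) · (1/4) = 2/9.

2/9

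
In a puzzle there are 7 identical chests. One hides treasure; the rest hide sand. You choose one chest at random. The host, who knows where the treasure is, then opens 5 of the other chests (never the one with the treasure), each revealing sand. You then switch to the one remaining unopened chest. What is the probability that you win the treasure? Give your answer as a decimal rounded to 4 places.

0.8571

Your original chest holds the treasure with probability 1/7, so the other 6 collectively hold it with probability 6/7.
The host can always find 5 empty chests to open, so the reveals don't change that 6/7; it is now spread over the 1 remaining unopened chest.
P(win by switching) = (6/7) · (1/1) = 6/7 ≈ 0.8571.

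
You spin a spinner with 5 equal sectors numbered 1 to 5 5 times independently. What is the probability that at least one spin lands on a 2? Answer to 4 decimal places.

P(no spin lands on a 2) = (4/5)^5 ≈ 0.3277.
P(at least one) = 1 − 0.3277 = 0.6723.

0.6723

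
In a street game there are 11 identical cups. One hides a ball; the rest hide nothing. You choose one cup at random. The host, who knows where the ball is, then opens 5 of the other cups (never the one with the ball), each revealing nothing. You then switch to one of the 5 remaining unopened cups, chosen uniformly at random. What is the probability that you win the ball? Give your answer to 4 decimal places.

0.1818

Your original cup holds the ball with probability 1/11, so the other 10 collectively hold it with probability 10/11.
The host can always find 5 empty cups to open, so the reveals don't change that 10/11; it is now spread over the 5 remaining unopened cups.
P(win by switching) = (10/11) · (1/5) = 2/11 ≈ 0.1818.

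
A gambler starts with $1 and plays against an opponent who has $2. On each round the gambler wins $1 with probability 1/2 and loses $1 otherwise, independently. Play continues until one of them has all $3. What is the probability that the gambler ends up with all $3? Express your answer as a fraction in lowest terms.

1/3

With a fair step, P(i) = ½P(i−1) + ½P(i+1) with P(0)=0, P(3)=1 has the linear solution P(i) = i/3.
P(1) = 1/3.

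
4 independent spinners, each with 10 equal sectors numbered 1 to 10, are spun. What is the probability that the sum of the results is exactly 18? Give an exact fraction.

There are 10^4 = 10000 equally likely outcomes.
The number of ordered 4-tuples from {1,…,10} summing to 18 is 540.
P(sum = 18) = 540/10000 = 27/500.

27/500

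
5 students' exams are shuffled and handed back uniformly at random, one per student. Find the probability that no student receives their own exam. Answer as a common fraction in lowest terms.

11/30

This is the derangement probability: permutations of 5 with no fixed point.
D(5) = 5! · (1 − 1/1! + 1/2! − ··· + (−1)^5/5!) = 44.
P = 44/120 = 11/30.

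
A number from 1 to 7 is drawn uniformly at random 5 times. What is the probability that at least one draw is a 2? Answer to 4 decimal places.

P(no draw is a 2) = (6/7)^5 ≈ 0.4627.
P(at least one) = 1 − 0.4627 = 0.5373.

0.5373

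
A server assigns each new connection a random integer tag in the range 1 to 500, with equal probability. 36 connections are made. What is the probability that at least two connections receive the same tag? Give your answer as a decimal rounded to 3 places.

0.725

It's easier to compute the probability that all 36 are distinct.
P(all distinct) = 500/500 · 499/500 · ··· · 465/500 ≈ 0.275.
So the probability of at least one match is 1 − 0.275 = 0.725.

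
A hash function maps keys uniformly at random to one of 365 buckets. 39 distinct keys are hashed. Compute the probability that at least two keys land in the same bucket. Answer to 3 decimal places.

It's easier to compute the probability that all 39 are distinct.
P(all distinct) = 365/365 · 364/365 · ··· · 327/365 ≈ 0.122.
So the probability of at least one match is 1 − 0.122 = 0.878.

0.878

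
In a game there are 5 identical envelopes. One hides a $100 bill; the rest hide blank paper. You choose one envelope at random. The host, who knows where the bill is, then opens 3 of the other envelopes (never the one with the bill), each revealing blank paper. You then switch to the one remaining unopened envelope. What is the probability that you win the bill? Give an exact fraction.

Your original envelope holds the bill with probability 1/5, so the other 4 collectively hold it with probability 4/5.
The host can always find 3 empty envelopes to open, so the reveals don't change that 4/5; it is now spread over the 1 remaining unopened envelope.
P(win by switching) = (4/5) · (1/1) = 4/5.

4/5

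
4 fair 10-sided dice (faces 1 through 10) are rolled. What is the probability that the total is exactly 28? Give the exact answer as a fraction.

There are 10^4 = 10000 equally likely outcomes.
The number of ordered 4-tuples from {1,…,10} summing to 28 is 415.
P(sum = 28) = 415/10000 = 83/2000.

83/2000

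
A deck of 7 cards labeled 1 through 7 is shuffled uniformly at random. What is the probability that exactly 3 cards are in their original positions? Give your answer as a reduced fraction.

Choose which 3 of the 7 are fixed: C(7,3) = 35 ways.
The remaining 4 must have no fixed point: D(4) = 9.
P = 35·9/5040 = 1/16.

1/16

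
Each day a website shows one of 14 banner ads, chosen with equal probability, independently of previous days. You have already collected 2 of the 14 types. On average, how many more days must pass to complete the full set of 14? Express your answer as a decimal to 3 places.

Starting from 2 distinct types, each trial gives a new one with probability (14−i)/14 when i types are held, so the wait for the next new type is 14/(14−i).
E = 14/12 + 14/11 + 14/10 + 14/9 + 14/8 + 14/7 + 14/6 + 14/5 + 14/4 + 14/3 + 14/2 + 14/1 = 86021/1980 ≈ 43.445.

43.445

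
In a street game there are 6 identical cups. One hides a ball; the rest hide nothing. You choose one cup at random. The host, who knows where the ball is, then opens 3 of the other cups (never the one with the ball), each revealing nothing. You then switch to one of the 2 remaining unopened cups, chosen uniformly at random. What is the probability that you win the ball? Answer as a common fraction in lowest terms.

5/12

Your original cup holds the ball with probability 1/6, so the other 5 collectively hold it with probability 5/6.
The host can always find 3 empty cups to open, so the reveals don't change that 5/6; it is now spread over the 2 remaining unopened cups.
P(win by switching) = (5/6) · (1/2) = 5/12.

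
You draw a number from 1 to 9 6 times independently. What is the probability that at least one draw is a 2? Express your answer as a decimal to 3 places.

0.507

P(no draw is a 2) = (8/9)^6 ≈ 0.493.
P(at least one) = 1 − 0.493 = 0.507.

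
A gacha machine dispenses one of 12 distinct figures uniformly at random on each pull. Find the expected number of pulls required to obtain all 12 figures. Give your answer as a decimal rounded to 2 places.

After i distinct types are collected, each trial gives a new one with probability (12−i)/12, so the expected wait for the next new type is 12/(12−i).
E = 12/12 + 12/11 + 12/10 + 12/9 + 12/8 + 12/7 + 12/6 + 12/5 + 12/4 + 12/3 + 12/2 + 12/1 = 86021/2310 ≈ 37.24.

37.24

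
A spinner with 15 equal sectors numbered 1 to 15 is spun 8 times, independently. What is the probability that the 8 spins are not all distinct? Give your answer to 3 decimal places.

P(all 8 different) = 15/15 · 14/15 · ··· · 8/15 ≈ 0.101.
P(at least two equal) = 1 − 0.101 = 0.899.

0.899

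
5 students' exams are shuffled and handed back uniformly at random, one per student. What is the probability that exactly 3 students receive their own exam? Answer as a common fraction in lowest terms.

Choose which 3 of the 5 are fixed: C(5,3) = 10 ways.
The remaining 2 must have no fixed point: D(2) = 1.
P = 10·1/120 = 1/12.

1/12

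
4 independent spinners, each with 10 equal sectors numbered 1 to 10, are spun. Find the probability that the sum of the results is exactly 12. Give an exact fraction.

33/2000

There are 10^4 = 10000 equally likely outcomes.
The number of ordered 4-tuples from {1,…,10} summing to 12 is 165.
P(sum = 12) = 165/10000 = 33/2000.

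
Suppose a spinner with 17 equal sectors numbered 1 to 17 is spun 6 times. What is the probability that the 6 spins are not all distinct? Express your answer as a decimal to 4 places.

0.6308

P(all 6 different) = 17/17 · 16/17 · ··· · 12/17 ≈ 0.3692.
P(at least two equal) = 1 − 0.3692 = 0.6308.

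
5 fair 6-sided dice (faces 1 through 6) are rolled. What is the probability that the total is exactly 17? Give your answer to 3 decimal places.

0.100

There are 6^5 = 7776 equally likely outcomes.
The number of ordered 5-tuples from {1,…,6} summing to 17 is 780.
P(sum = 17) = 780/7776 = 65/648 ≈ 0.100.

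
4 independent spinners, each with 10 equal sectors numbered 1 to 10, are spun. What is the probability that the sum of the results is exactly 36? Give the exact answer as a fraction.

There are 10^4 = 10000 equally likely outcomes.
The number of ordered 4-tuples from {1,…,10} summing to 36 is 35.
P(sum = 36) = 35/10000 = 7/2000.

7/2000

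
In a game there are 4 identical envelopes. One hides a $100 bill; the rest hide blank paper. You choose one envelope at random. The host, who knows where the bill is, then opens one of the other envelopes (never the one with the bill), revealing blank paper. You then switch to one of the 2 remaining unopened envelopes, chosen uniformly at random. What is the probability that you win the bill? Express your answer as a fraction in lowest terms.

Your original envelope holds the bill with probability 1/4, so the other 3 collectively hold it with probability 3/4.
The host can always find an empty envelope to open, so this doesn't change that 3/4; it is now spread over the 2 remaining unopened envelopes.
P(win by switching) = (3/4) · (1/2) = 3/8.

3/8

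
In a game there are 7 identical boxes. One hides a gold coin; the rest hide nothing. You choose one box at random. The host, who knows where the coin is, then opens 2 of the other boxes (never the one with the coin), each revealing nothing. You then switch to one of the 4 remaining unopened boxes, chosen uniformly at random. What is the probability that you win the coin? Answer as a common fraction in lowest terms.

3/14

Your original box holds the coin with probability 1/7, so the other 6 collectively hold it with probability 6/7.
The host can always find 2 empty boxes to open, so the reveals don't change that 6/7; it is now spread over the 4 remaining unopened boxes.
P(win by switching) = (6/7) · (1/4) = 3/14.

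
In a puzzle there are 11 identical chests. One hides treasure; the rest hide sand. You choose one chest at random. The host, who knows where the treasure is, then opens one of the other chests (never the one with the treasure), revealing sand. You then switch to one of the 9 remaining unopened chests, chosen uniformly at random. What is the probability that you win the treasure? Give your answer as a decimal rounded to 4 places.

0.1010

Your original chest holds the treasure with probability 1/11, so the other 10 collectively hold it with probability 10/11.
The host can always find an empty chest to open, so this doesn't change that 10/11; it is now spread over the 9 remaining unopened chests.
P(win by switching) = (10/11) · (1/9) = 10/99 ≈ 0.1010.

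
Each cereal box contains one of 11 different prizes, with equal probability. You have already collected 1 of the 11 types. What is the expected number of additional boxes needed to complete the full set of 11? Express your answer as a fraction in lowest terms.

81191/2520

Starting from 1 distinct type, each trial gives a new one with probability (11−i)/11 when i types are held, so the wait for the next new type is 11/(11−i).
E = 11/10 + 11/9 + 11/8 + 11/7 + 11/6 + 11/5 + 11/4 + 11/3 + 11/2 + 11/1 = 81191/2520.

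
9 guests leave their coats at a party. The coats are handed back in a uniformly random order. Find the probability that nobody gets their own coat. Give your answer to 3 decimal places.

0.368

This is the derangement probability: permutations of 9 with no fixed point.
D(9) = 9! · (1 − 1/1! + 1/2! − ··· + (−1)^9/9!) = 133496.
P = 133496/362880 = 16687/45360 ≈ 0.368.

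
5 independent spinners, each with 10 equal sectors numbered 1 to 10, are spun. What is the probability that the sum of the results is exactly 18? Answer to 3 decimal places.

0.022

There are 10^5 = 100000 equally likely outcomes.
The number of ordered 5-tuples from {1,…,10} summing to 18 is 2205.
P(sum = 18) = 2205/100000 = 441/20000 ≈ 0.022.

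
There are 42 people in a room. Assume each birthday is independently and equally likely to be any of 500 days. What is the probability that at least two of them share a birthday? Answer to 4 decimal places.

0.8300

It's easier to compute the probability that all 42 are distinct.
P(all distinct) = 500/500 · 499/500 · ··· · 459/500 ≈ 0.1700.
So the probability of at least one match is 1 − 0.1700 = 0.8300.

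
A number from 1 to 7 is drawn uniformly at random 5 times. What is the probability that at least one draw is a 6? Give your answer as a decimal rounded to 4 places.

P(no draw is a 6) = (6/7)^5 ≈ 0.4627.
P(at least one) = 1 − 0.4627 = 0.5373.

0.5373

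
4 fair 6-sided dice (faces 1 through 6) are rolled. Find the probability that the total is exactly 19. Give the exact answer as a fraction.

There are 6^4 = 1296 equally likely outcomes.
The number of ordered 4-tuples from {1,…,6} summing to 19 is 56.
P(sum = 19) = 56/1296 = 7/162.

7/162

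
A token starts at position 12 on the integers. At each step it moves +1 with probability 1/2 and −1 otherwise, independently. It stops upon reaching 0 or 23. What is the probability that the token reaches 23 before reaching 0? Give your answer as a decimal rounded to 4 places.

With a fair step, P(i) = ½P(i−1) + ½P(i+1) with P(0)=0, P(23)=1 has the linear solution P(i) = i/23.
P(12) = 12/23 ≈ 0.5217.

0.5217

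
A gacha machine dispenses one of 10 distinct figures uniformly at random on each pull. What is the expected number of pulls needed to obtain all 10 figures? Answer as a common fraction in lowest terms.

7381/252

After i distinct types are collected, each trial gives a new one with probability (10−i)/10, so the expected wait for the next new type is 10/(10−i).
E = 10/10 + 10/9 + 10/8 + 10/7 + 10/6 + 10/5 + 10/4 + 10/3 + 10/2 + 10/1 = 7381/252.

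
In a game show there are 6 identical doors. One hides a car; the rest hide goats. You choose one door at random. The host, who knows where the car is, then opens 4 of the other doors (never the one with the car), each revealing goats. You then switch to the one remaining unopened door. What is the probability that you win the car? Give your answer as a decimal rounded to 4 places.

0.8333

Your original door holds the car with probability 1/6, so the other 5 collectively hold it with probability 5/6.
The host can always find 4 empty doors to open, so the reveals don't change that 5/6; it is now spread over the 1 remaining unopened door.
P(win by switching) = (5/6) · (1/1) = 5/6 ≈ 0.8333.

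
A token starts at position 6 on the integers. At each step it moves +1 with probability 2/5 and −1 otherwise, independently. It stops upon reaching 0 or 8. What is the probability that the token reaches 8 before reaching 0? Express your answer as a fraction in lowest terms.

532/1261

Let r = q/p = (3/5)/(2/5) = 3/2. The recurrence P(i) = p·P(i+1) + q·P(i−1) with P(0)=0, P(8)=1 gives P(i) = (1 − r^i)/(1 − r^8).
P(6) = (1 − (3/2)^6) / (1 − (3/2)^8) = 532/1261.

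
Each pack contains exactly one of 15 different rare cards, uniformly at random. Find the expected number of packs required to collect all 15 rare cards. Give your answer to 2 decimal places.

After i distinct types are collected, each trial gives a new one with probability (15−i)/15, so the expected wait for the next new type is 15/(15−i).
E = 15/15 + 15/14 + 15/13 + 15/12 + 15/11 + 15/10 + 15/9 + 15/8 + 15/7 + 15/6 + 15/5 + 15/4 + 15/3 + 15/2 + 15/1 = 1195757/24024 ≈ 49.77.

49.77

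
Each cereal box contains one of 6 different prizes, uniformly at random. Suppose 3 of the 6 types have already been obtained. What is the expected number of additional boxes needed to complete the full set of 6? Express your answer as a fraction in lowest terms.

Starting from 3 distinct types, each trial gives a new one with probability (6−i)/6 when i types are held, so the wait for the next new type is 6/(6−i).
E = 6/3 + 6/2 + 6/1 = 11.

11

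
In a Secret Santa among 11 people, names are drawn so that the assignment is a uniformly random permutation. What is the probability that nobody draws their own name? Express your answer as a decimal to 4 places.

0.3679

This is the derangement probability: permutations of 11 with no fixed point.
D(11) = 11! · (1 − 1/1! + 1/2! − ··· + (−1)^11/11!) = 14684570.
P = 14684570/39916800 = 1468457/3991680 ≈ 0.3679.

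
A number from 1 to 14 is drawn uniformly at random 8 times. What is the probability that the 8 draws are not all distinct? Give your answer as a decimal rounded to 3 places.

0.918

P(all 8 different) = 14/14 · 13/14 · ··· · 7/14 ≈ 0.082.
P(at least two equal) = 1 − 0.082 = 0.918.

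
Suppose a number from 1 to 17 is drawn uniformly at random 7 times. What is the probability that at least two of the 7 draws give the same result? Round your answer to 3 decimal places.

P(all 7 different) = 17/17 · 16/17 · ··· · 11/17 ≈ 0.239.
P(at least two equal) = 1 − 0.239 = 0.761.

0.761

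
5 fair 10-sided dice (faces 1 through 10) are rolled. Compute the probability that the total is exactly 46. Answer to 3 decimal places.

There are 10^5 = 100000 equally likely outcomes.
The number of ordered 5-tuples from {1,…,10} summing to 46 is 70.
P(sum = 46) = 70/100000 = 7/10000 ≈ 0.001.

0.001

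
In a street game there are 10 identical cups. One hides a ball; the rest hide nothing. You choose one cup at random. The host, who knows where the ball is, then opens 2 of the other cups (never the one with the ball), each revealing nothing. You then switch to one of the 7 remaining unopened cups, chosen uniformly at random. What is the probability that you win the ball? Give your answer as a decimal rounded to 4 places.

0.1286

Your original cup holds the ball with probability 1/10, so the other 9 collectively hold it with probability 9/10.
The host can always find 2 empty cups to open, so the reveals don't change that 9/10; it is now spread over the 7 remaining unopened cups.
P(win by switching) = (9/10) · (1/7) = 9/70 ≈ 0.1286.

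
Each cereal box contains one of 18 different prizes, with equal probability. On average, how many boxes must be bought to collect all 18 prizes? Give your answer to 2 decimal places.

After i distinct types are collected, each trial gives a new one with probability (18−i)/18, so the expected wait for the next new type is 18/(18−i).
E = 18/18 + 18/17 + 18/16 + 18/15 + 18/14 + 18/13 + 18/12 + 18/11 + 18/10 + 18/9 + 18/8 + 18/7 + 18/6 + 18/5 + 18/4 + 18/3 + 18/2 + 18/1 = 42822903/680680 ≈ 62.91.

62.91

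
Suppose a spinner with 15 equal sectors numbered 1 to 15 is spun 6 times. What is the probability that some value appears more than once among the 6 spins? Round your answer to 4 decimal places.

0.6836

P(all 6 different) = 15/15 · 14/15 · ··· · 10/15 ≈ 0.3164.
P(at least two equal) = 1 − 0.3164 = 0.6836.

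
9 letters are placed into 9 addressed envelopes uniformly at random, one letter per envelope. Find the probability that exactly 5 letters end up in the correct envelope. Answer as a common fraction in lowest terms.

1/320

Choose which 5 of the 9 are fixed: C(9,5) = 126 ways.
The remaining 4 must have no fixed point: D(4) = 9.
P = 126·9/362880 = 1/320.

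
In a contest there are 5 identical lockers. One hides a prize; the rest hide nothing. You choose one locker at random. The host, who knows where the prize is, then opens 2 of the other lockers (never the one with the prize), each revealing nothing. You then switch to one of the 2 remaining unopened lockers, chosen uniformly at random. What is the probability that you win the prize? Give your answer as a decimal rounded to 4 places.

0.4000

Your original locker holds the prize with probability 1/5, so the other 4 collectively hold it with probability 4/5.
The host can always find 2 empty lockers to open, so the reveals don't change that 4/5; it is now spread over the 2 remaining unopened lockers.
P(win by switching) = (4/5) · (1/2) = 2/5 ≈ 0.4000.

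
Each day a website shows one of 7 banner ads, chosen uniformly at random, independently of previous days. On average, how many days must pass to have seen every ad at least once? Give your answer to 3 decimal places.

After i distinct types are collected, each trial gives a new one with probability (7−i)/7, so the expected wait for the next new type is 7/(7−i).
E = 7/7 + 7/6 + 7/5 + 7/4 + 7/3 + 7/2 + 7/1 = 363/20 ≈ 18.150.

18.150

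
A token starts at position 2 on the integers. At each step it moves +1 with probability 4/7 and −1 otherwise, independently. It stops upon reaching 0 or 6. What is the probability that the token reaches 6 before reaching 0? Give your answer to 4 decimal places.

0.5322

Let r = q/p = (3/7)/(4/7) = 3/4. The recurrence P(i) = p·P(i+1) + q·P(i−1) with P(0)=0, P(6)=1 gives P(i) = (1 − r^i)/(1 − r^6).
P(2) = (1 − (3/4)^2) / (1 − (3/4)^6) = 256/481 ≈ 0.5322.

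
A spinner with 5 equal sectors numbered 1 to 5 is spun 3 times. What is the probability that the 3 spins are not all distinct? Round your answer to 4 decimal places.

P(all 3 different) = 5/5 · 4/5 · ··· · 3/5 ≈ 0.4800.
P(at least two equal) = 1 − 0.4800 = 0.5200.

0.5200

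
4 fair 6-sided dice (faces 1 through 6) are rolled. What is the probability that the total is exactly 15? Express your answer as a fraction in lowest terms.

35/324

There are 6^4 = 1296 equally likely outcomes.
The number of ordered 4-tuples from {1,…,6} summing to 15 is 140.
P(sum = 15) = 140/1296 = 35/324.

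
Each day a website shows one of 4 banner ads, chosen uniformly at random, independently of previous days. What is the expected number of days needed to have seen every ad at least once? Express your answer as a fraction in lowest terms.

25/3

After i distinct types are collected, each trial gives a new one with probability (4−i)/4, so the expected wait for the next new type is 4/(4−i).
E = 4/4 + 4/3 + 4/2 + 4/1 = 25/3.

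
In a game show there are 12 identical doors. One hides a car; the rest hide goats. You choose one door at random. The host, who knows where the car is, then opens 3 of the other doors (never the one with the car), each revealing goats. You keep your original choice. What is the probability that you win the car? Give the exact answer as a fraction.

The host can always open 3 empty doors regardless of your choice, so the reveals give no information about your original door.
P(win by staying) = 1/12.

1/12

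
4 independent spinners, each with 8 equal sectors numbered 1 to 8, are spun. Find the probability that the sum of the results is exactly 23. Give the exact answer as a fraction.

51/1024

There are 8^4 = 4096 equally likely outcomes.
The number of ordered 4-tuples from {1,…,8} summing to 23 is 204.
P(sum = 23) = 204/4096 = 51/1024.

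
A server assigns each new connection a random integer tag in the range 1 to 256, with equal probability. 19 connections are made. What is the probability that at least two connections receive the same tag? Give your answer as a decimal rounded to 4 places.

It's easier to compute the probability that all 19 are distinct.
P(all distinct) = 256/256 · 255/256 · ··· · 238/256 ≈ 0.5043.
So the probability of at least one match is 1 − 0.5043 = 0.4957.

0.4957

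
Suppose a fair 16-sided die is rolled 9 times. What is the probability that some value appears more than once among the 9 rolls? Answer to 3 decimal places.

P(all 9 different) = 16/16 · 15/16 · ··· · 8/16 ≈ 0.060.
P(at least two equal) = 1 − 0.060 = 0.940.

0.940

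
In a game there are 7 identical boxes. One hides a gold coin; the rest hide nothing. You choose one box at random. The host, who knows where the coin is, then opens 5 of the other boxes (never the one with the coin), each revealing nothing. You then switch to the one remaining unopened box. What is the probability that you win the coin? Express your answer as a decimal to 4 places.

0.8571

Your original box holds the coin with probability 1/7, so the other 6 collectively hold it with probability 6/7.
The host can always find 5 empty boxes to open, so the reveals don't change that 6/7; it is now spread over the 1 remaining unopened box.
P(win by switching) = (6/7) · (1/1) = 6/7 ≈ 0.8571.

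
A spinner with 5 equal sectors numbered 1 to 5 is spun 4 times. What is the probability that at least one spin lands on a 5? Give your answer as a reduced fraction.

P(no spin lands on a 5) = (4/5)^4 = 256/625.
P(at least one) = 1 − 256/625 = 369/625.

369/625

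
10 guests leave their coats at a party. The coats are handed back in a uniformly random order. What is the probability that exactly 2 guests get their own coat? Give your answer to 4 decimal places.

0.1839

Choose which 2 of the 10 are fixed: C(10,2) = 45 ways.
The remaining 8 must have no fixed point: D(8) = 14833.
P = 45·14833/3628800 = 2119/11520 ≈ 0.1839.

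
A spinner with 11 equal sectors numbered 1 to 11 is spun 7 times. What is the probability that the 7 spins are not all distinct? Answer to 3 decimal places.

P(all 7 different) = 11/11 · 10/11 · ··· · 5/11 ≈ 0.085.
P(at least two equal) = 1 − 0.085 = 0.915.

0.915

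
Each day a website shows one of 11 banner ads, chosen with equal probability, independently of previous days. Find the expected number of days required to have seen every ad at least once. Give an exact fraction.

83711/2520

After i distinct types are collected, each trial gives a new one with probability (11−i)/11, so the expected wait for the next new type is 11/(11−i).
E = 11/11 + 11/10 + 11/9 + 11/8 + 11/7 + 11/6 + 11/5 + 11/4 + 11/3 + 11/2 + 11/1 = 83711/2520.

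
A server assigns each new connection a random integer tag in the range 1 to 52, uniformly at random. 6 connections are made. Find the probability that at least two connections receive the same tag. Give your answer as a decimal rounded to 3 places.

0.259

It's easier to compute the probability that all 6 are distinct.
P(all distinct) = 52/52 · 51/52 · ··· · 47/52 ≈ 0.741.
So the probability of at least one match is 1 − 0.741 = 0.259.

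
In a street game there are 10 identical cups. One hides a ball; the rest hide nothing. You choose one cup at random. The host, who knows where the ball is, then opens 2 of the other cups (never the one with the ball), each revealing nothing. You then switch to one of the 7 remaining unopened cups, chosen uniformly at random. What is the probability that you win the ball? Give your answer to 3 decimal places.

0.129

Your original cup holds the ball with probability 1/10, so the other 9 collectively hold it with probability 9/10.
The host can always find 2 empty cups to open, so the reveals don't change that 9/10; it is now spread over the 7 remaining unopened cups.
P(win by switching) = (9/10) · (1/7) = 9/70 ≈ 0.129.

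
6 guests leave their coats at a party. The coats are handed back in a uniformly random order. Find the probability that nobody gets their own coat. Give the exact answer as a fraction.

This is the derangement probability: permutations of 6 with no fixed point.
D(6) = 6! · (1 − 1/1! + 1/2! − ··· + (−1)^6/6!) = 265.
P = 265/720 = 53/144.

53/144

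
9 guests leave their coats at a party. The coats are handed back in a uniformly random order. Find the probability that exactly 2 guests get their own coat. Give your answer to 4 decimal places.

Choose which 2 of the 9 are fixed: C(9,2) = 36 ways.
The remaining 7 must have no fixed point: D(7) = 1854.
P = 36·1854/362880 = 103/560 ≈ 0.1839.

0.1839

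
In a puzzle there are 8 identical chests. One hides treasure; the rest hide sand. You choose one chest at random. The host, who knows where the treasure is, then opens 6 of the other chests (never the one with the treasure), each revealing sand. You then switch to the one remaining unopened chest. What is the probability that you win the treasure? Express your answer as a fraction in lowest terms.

7/8

Your original chest holds the treasure with probability 1/8, so the other 7 collectively hold it with probability 7/8.
The host can always find 6 empty chests to open, so the reveals don't change that 7/8; it is now spread over the 1 remaining unopened chest.
P(win by switching) = (7/8) · (1/1) = 7/8.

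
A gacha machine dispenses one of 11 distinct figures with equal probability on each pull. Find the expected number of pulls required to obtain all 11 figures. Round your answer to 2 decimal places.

After i distinct types are collected, each trial gives a new one with probability (11−i)/11, so the expected wait for the next new type is 11/(11−i).
E = 11/11 + 11/10 + 11/9 + 11/8 + 11/7 + 11/6 + 11/5 + 11/4 + 11/3 + 11/2 + 11/1 = 83711/2520 ≈ 33.22.

33.22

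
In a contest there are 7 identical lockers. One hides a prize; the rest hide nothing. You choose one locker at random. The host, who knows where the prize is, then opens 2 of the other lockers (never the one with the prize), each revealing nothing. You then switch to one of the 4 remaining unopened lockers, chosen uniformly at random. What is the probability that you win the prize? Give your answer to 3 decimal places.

Your original locker holds the prize with probability 1/7, so the other 6 collectively hold it with probability 6/7.
The host can always find 2 empty lockers to open, so the reveals don't change that 6/7; it is now spread over the 4 remaining unopened lockers.
P(win by switching) = (6/7) · (1/4) = 3/14 ≈ 0.214.

0.214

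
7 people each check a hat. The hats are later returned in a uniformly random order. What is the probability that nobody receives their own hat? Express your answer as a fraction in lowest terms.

103/280

This is the derangement probability: permutations of 7 with no fixed point.
D(7) = 7! · (1 − 1/1! + 1/2! − ··· + (−1)^7/7!) = 1854.
P = 1854/5040 = 103/280.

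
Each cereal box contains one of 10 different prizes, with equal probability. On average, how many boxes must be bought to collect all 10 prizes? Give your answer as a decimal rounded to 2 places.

After i distinct types are collected, each trial gives a new one with probability (10−i)/10, so the expected wait for the next new type is 10/(10−i).
E = 10/10 + 10/9 + 10/8 + 10/7 + 10/6 + 10/5 + 10/4 + 10/3 + 10/2 + 10/1 = 7381/252 ≈ 29.29.

29.29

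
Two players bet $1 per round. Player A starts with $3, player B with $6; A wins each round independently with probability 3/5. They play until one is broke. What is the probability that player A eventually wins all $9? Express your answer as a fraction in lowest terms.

729/1009

Let r = q/p = (2/5)/(3/5) = 2/3. The recurrence P(i) = p·P(i+1) + q·P(i−1) with P(0)=0, P(9)=1 gives P(i) = (1 − r^i)/(1 − r^9).
P(3) = (1 − (2/3)^3) / (1 − (2/3)^9) = 729/1009.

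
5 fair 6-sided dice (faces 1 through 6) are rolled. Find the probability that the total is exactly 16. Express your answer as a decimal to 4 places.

There are 6^5 = 7776 equally likely outcomes.
The number of ordered 5-tuples from {1,…,6} summing to 16 is 735.
P(sum = 16) = 735/7776 = 245/2592 ≈ 0.0945.

0.0945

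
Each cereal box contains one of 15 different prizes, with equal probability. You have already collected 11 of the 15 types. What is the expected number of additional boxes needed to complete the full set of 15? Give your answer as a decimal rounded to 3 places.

31.250

Starting from 11 distinct types, each trial gives a new one with probability (15−i)/15 when i types are held, so the wait for the next new type is 15/(15−i).
E = 15/4 + 15/3 + 15/2 + 15/1 = 125/4 ≈ 31.250.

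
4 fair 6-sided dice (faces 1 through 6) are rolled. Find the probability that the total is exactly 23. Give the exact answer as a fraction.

1/324

There are 6^4 = 1296 equally likely outcomes.
The number of ordered 4-tuples from {1,…,6} summing to 23 is 4.
P(sum = 23) = 4/1296 = 1/324.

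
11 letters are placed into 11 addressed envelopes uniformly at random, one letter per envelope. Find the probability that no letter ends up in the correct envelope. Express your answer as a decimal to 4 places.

This is the derangement probability: permutations of 11 with no fixed point.
D(11) = 11! · (1 − 1/1! + 1/2! − ··· + (−1)^11/11!) = 14684570.
P = 14684570/39916800 = 1468457/3991680 ≈ 0.3679.

0.3679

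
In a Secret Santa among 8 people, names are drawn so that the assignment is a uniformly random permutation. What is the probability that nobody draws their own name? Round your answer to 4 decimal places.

0.3679

This is the derangement probability: permutations of 8 with no fixed point.
D(8) = 8! · (1 − 1/1! + 1/2! − ··· + (−1)^8/8!) = 14833.
P = 14833/40320 = 2119/5760 ≈ 0.3679.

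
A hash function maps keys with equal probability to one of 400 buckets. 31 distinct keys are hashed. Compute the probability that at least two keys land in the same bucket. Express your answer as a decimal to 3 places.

It's easier to compute the probability that all 31 are distinct.
P(all distinct) = 400/400 · 399/400 · ··· · 370/400 ≈ 0.303.
So the probability of at least one match is 1 − 0.303 = 0.697.

0.697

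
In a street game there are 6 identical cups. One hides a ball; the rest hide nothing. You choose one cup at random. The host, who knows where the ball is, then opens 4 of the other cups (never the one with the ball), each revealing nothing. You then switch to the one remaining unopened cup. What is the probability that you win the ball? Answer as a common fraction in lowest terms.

Your original cup holds the ball with probability 1/6, so the other 5 collectively hold it with probability 5/6.
The host can always find 4 empty cups to open, so the reveals don't change that 5/6; it is now spread over the 1 remaining unopened cup.
P(win by switching) = (5/6) · (1/1) = 5/6.

5/6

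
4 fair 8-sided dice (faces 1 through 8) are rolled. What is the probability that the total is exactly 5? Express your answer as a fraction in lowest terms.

1/1024

There are 8^4 = 4096 equally likely outcomes.
The number of ordered 4-tuples from {1,…,8} summing to 5 is 4.
P(sum = 5) = 4/4096 = 1/1024.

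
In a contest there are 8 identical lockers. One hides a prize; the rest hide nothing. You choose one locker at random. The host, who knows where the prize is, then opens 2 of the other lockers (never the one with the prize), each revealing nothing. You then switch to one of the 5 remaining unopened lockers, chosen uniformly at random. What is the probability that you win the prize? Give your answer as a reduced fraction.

7/40

Your original locker holds the prize with probability 1/8, so the other 7 collectively hold it with probability 7/8.
The host can always find 2 empty lockers to open, so the reveals don't change that 7/8; it is now spread over the 5 remaining unopened lockers.
P(win by switching) = (7/8) · (1/5) = 7/40.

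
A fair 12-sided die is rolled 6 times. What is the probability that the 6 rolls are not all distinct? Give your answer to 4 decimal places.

P(all 6 different) = 12/12 · 11/12 · ··· · 7/12 ≈ 0.2228.
P(at least two equal) = 1 − 0.2228 = 0.7772.

0.7772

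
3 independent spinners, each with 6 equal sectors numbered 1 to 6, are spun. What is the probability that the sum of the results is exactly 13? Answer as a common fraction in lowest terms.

There are 6^3 = 216 equally likely outcomes.
The number of ordered 3-tuples from {1,…,6} summing to 13 is 21.
P(sum = 13) = 21/216 = 7/72.

7/72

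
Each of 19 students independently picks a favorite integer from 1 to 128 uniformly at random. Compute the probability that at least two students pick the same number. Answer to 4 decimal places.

It's easier to compute the probability that all 19 are distinct.
P(all distinct) = 128/128 · 127/128 · ··· · 110/128 ≈ 0.2453.
So the probability of at least one match is 1 − 0.2453 = 0.7547.

0.7547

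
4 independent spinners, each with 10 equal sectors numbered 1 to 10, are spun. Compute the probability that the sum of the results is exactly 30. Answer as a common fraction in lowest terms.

141/5000

There are 10^4 = 10000 equally likely outcomes.
The number of ordered 4-tuples from {1,…,10} summing to 30 is 282.
P(sum = 30) = 282/10000 = 141/5000.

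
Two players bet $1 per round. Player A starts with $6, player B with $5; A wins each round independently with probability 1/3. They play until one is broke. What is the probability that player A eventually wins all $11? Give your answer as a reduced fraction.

63/2047

Let r = q/p = (2/3)/(1/3) = 2. The recurrence P(i) = p·P(i+1) + q·P(i−1) with P(0)=0, P(11)=1 gives P(i) = (1 − r^i)/(1 − r^11).
P(6) = (1 − (2)^6) / (1 − (2)^11) = 63/2047.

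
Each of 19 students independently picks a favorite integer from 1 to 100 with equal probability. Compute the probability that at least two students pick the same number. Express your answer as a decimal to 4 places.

0.8390

It's easier to compute the probability that all 19 are distinct.
P(all distinct) = 100/100 · 99/100 · ··· · 82/100 ≈ 0.1610.
So the probability of at least one match is 1 − 0.1610 = 0.8390.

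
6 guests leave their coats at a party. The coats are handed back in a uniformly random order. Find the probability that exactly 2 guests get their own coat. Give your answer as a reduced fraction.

3/16

Choose which 2 of the 6 are fixed: C(6,2) = 15 ways.
The remaining 4 must have no fixed point: D(4) = 9.
P = 15·9/720 = 3/16.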